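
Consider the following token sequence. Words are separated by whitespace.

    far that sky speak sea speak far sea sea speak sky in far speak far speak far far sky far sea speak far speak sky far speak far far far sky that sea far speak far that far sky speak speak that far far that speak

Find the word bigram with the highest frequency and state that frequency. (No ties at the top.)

Bigram frequencies (highest first):
  speak far: 6
  far speak: 5
  far far: 4
  far that: 3
  sea speak: 3
  far sky: 3
  … (16 more, each ≤ 2)

"speak far", 6 times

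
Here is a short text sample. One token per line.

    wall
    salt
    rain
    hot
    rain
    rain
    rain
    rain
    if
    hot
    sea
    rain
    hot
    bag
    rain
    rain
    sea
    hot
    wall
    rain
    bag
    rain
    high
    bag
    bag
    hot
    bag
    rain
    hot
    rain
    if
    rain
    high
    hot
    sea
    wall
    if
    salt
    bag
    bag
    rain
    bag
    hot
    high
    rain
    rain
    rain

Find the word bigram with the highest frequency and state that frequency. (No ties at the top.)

"rain rain", 6 times

Bigram frequencies (highest first):
  rain rain: 6
  bag rain: 4
  rain hot: 3
  hot rain: 2
  rain if: 2
  hot sea: 2
  … (22 more, each ≤ 2)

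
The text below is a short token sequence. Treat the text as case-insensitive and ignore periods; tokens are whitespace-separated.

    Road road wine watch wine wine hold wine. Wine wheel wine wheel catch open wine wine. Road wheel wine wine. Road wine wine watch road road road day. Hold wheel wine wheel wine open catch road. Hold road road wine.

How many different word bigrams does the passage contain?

40 tokens → 39 bigram windows in total.
Repeated bigrams (each contributes count−1 duplicates):
  wine wine: 5
  road road: 4
  wheel wine: 4
  road wine: 3
  wine wheel: 3
  wine road: 2
  wine watch: 2
16 duplicate windows → 39 − 16 = 23 distinct.

23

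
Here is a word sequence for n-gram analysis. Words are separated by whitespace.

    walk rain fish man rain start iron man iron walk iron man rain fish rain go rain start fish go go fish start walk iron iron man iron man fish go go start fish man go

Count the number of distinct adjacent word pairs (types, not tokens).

36 tokens → 35 bigram windows in total.
Repeated bigrams (each contributes count−1 duplicates):
  iron man: 4
  fish go: 2
  fish man: 2
  go go: 2
  man iron: 2
  man rain: 2
  rain fish: 2
  rain start: 2
  … (2 more repeated)
12 duplicate windows → 35 − 12 = 23 distinct.

23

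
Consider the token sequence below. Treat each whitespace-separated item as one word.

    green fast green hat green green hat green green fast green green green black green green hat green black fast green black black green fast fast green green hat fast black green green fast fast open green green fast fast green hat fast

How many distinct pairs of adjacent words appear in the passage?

43 tokens → 42 bigram windows in total.
Repeated bigrams (each contributes count−1 duplicates):
  green green: 8
  fast green: 5
  green fast: 5
  green hat: 5
  black green: 3
  fast fast: 3
  green black: 3
  hat green: 3
  … (1 more repeated)
28 duplicate windows → 42 − 28 = 14 distinct.

14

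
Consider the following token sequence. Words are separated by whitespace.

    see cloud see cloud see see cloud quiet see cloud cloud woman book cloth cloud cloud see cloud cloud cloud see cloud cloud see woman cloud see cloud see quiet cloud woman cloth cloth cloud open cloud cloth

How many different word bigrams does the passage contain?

38 tokens → 37 bigram windows in total.
Repeated bigrams (each contributes count−1 duplicates):
  cloud see: 7
  see cloud: 7
  cloud cloud: 5
  cloth cloud: 2
  cloud woman: 2
18 duplicate windows → 37 − 18 = 19 distinct.

19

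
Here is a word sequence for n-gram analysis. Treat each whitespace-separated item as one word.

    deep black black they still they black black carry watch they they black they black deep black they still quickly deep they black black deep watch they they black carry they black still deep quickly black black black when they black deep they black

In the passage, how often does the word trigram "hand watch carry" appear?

0

Scanning the 42 overlapping trigram windows for "hand watch carry":
  (none found)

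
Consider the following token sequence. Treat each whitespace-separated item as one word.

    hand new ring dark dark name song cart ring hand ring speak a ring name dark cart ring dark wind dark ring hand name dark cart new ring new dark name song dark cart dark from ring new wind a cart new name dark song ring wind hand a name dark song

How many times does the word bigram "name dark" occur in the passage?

Scanning the 51 overlapping bigram windows for "name dark":
  position 15–16: name dark
  position 24–25: name dark
  position 43–44: name dark
  position 50–51: name dark

4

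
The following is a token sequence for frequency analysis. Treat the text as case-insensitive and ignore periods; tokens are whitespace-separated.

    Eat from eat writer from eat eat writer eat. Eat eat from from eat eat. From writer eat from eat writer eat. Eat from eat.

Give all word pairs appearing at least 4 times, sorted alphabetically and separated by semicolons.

Bigram counts meeting the condition (at least 4 times):
  eat eat: 5
  eat from: 5
  from eat: 5

eat eat; eat from; from eat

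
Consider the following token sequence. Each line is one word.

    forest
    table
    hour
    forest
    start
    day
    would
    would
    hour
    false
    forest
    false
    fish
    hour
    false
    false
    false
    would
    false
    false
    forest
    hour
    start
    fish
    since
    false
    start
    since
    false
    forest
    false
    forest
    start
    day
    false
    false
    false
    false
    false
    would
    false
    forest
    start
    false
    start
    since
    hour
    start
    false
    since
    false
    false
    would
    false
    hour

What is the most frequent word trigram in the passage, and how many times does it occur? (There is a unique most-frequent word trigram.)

"false false false", 4 times

Trigram frequencies (highest first):
  false false false: 4
  false false would: 3
  false would false: 3
  forest start day: 2
  false forest false: 2
  false start since: 2
  … (36 more, each ≤ 2)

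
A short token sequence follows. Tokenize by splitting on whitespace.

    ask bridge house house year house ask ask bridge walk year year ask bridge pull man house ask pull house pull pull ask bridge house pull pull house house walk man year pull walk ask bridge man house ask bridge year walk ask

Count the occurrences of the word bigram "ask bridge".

6

Scanning the 42 overlapping bigram windows for "ask bridge":
  position 1–2: ask bridge
  position 8–9: ask bridge
  position 13–14: ask bridge
  position 23–24: ask bridge
  position 35–36: ask bridge
  position 39–40: ask bridge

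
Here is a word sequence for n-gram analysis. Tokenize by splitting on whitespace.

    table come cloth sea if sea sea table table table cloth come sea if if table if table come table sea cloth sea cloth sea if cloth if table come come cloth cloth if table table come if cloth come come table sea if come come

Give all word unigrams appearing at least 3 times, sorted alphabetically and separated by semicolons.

Unigram counts meeting the condition (at least 3 times):
  cloth: 8
  come: 10
  if: 9
  sea: 8
  table: 11

cloth; come; if; sea; table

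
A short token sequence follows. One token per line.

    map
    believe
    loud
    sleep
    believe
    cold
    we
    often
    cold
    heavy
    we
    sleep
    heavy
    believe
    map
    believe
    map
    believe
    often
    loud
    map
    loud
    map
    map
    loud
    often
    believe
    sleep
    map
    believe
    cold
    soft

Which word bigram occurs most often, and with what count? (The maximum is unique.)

Bigram frequencies (highest first):
  map believe: 4
  believe cold: 2
  believe map: 2
  loud map: 2
  map loud: 2
  believe loud: 1
  … (18 more, each ≤ 1)

"map believe", 4 times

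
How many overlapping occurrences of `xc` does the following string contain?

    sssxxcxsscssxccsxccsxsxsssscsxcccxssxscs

Sliding a length-2 window over the 40 characters (39 positions):
  position 5–6: xc
  position 13–14: xc
  position 17–18: xc
  position 30–31: xc

4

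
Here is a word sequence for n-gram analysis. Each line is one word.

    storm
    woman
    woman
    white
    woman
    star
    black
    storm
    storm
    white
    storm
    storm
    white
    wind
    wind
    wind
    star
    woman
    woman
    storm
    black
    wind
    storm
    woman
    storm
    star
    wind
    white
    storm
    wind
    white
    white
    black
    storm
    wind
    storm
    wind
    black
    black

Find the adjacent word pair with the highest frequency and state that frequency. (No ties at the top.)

"storm wind", 3 times

Bigram frequencies (highest first):
  storm wind: 3
  storm woman: 2
  woman woman: 2
  black storm: 2
  storm storm: 2
  storm white: 2
  … (20 more, each ≤ 2)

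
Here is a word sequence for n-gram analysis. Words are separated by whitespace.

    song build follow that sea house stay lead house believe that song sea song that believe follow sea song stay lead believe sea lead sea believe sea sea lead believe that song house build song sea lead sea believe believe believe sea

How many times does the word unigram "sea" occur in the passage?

10

Scanning the 42 tokens for "sea":
  position 5: sea
  position 13: sea
  position 18: sea
  position 23: sea
  position 25: sea
  position 27: sea
  position 28: sea
  position 36: sea
  position 38: sea
  position 42: sea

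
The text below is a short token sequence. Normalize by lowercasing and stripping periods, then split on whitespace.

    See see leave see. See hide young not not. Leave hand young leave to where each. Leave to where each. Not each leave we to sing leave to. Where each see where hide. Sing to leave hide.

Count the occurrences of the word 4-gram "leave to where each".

3

Scanning the 34 overlapping 4-gram windows for "leave to where each":
  position 13–16: leave to where each
  position 17–20: leave to where each
  position 27–30: leave to where each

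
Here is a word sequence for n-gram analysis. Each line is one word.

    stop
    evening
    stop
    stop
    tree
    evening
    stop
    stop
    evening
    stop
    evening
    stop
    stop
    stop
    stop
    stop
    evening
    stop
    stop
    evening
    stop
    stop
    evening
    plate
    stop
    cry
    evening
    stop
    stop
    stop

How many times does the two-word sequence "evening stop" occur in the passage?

7

Scanning the 29 overlapping bigram windows for "evening stop":
  position 2–3: evening stop
  position 6–7: evening stop
  position 9–10: evening stop
  position 11–12: evening stop
  position 17–18: evening stop
  position 20–21: evening stop
  position 27–28: evening stop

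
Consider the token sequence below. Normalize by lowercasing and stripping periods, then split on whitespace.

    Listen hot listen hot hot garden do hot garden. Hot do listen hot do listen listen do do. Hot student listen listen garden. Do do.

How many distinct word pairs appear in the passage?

15

25 tokens → 24 bigram windows in total.
Repeated bigrams (each contributes count−1 duplicates):
  listen hot: 3
  do do: 2
  do hot: 2
  do listen: 2
  garden do: 2
  hot do: 2
  hot garden: 2
  listen listen: 2
9 duplicate windows → 24 − 9 = 15 distinct.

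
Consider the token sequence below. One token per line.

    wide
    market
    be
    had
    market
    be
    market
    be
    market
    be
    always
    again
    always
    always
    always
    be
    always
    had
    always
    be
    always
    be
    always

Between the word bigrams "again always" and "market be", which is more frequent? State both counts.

"market be" (4 vs 1)

"again always": 1 occurrence
"market be": 4 occurrences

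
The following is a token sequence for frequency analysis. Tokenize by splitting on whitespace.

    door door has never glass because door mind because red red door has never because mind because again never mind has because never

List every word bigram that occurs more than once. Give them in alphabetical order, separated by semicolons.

door has; has never; mind because

Bigram counts meeting the condition (more than once):
  door has: 2
  has never: 2
  mind because: 2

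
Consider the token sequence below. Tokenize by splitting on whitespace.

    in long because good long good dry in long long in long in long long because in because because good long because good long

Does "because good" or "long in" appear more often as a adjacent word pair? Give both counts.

"because good" (3 vs 2)

"because good": 3 occurrences
"long in": 2 occurrences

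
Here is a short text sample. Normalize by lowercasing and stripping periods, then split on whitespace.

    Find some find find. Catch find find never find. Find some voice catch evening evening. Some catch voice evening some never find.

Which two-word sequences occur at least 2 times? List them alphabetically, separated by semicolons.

Bigram counts meeting the condition (at least 2 times):
  evening some: 2
  find find: 3
  find some: 2
  never find: 2

evening some; find find; find some; never find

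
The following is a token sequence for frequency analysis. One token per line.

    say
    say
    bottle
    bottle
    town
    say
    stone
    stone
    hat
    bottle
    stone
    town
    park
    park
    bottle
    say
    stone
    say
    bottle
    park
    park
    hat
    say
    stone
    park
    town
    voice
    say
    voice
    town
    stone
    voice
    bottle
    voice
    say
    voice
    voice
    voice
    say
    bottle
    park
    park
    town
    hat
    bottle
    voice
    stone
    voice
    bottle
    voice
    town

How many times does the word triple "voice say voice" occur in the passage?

Scanning the 49 overlapping trigram windows for "voice say voice":
  position 27–29: voice say voice
  position 34–36: voice say voice

2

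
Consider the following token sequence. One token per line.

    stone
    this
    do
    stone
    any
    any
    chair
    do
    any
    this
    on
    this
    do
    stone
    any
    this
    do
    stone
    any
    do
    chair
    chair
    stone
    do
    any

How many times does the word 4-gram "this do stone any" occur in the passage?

Scanning the 22 overlapping 4-gram windows for "this do stone any":
  position 2–5: this do stone any
  position 12–15: this do stone any
  position 16–19: this do stone any

3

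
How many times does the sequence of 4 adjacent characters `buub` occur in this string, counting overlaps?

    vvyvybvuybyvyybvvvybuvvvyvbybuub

Sliding a length-4 window over the 32 characters (29 positions):
  position 29–32: buub

1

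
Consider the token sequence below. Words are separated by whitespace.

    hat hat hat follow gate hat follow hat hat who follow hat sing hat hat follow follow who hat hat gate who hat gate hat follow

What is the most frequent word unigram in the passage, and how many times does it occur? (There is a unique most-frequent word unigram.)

Unigram frequencies (highest first):
  hat: 13
  follow: 6
  gate: 3
  who: 3
  sing: 1

"hat", 13 times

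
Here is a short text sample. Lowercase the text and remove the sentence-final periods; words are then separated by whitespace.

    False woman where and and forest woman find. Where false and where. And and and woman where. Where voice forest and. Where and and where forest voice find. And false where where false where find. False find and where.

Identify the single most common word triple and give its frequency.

Trigram frequencies (highest first):
  where and and: 3
  and where and: 2
  false woman where: 1
  woman where and: 1
  and and forest: 1
  and forest woman: 1
  … (28 more, each ≤ 1)

"where and and", 3 times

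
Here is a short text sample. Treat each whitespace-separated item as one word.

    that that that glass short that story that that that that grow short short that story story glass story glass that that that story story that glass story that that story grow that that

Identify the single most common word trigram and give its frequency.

Trigram frequencies (highest first):
  that that that: 4
  short that story: 2
  story that that: 2
  that story story: 2
  that that story: 2
  that that glass: 1
  … (19 more, each ≤ 1)

"that that that", 4 times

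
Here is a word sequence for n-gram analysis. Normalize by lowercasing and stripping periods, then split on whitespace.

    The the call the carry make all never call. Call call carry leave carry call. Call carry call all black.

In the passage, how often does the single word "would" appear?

Scanning the 20 tokens for "would":
  (none found)

0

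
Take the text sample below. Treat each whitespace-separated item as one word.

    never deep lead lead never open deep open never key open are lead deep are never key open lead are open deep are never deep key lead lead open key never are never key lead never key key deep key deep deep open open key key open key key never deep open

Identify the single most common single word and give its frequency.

"key", 12 times

Unigram frequencies (highest first):
  key: 12
  open: 10
  never: 9
  deep: 9
  lead: 7
  are: 5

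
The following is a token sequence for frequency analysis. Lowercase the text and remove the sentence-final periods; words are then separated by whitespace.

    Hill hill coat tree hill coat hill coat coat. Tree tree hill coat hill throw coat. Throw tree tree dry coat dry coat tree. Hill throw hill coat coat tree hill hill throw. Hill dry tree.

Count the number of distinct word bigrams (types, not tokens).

17

36 tokens → 35 bigram windows in total.
Repeated bigrams (each contributes count−1 duplicates):
  hill coat: 5
  coat tree: 4
  tree hill: 4
  hill throw: 3
  coat coat: 2
  coat hill: 2
  dry coat: 2
  hill hill: 2
  … (2 more repeated)
18 duplicate windows → 35 − 18 = 17 distinct.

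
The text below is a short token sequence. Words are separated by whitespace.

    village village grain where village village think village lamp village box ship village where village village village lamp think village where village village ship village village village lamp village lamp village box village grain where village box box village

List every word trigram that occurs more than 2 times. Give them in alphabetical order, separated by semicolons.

village lamp village; where village village

Trigram counts meeting the condition (more than 2 times):
  village lamp village: 3
  where village village: 3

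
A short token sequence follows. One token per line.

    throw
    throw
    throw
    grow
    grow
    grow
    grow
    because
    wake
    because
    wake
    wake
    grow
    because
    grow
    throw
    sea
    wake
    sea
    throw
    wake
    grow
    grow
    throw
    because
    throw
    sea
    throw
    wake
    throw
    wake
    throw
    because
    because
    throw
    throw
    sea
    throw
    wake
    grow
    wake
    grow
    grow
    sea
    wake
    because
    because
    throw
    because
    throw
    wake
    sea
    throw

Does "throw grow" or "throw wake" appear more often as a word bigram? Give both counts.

"throw grow": 1 occurrence
"throw wake": 5 occurrences

"throw wake" (5 vs 1)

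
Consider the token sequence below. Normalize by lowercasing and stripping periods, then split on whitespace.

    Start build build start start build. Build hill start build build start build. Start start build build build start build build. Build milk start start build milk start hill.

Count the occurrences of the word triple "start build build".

Scanning the 27 overlapping trigram windows for "start build build":
  position 1–3: start build build
  position 5–7: start build build
  position 9–11: start build build
  position 15–17: start build build
  position 19–21: start build build

5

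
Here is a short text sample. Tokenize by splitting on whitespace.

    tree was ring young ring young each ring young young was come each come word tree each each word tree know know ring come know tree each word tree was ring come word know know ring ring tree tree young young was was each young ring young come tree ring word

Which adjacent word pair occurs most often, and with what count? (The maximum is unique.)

Bigram frequencies (highest first):
  ring young: 4
  word tree: 3
  tree was: 2
  was ring: 2
  young ring: 2
  young young: 2
  … (28 more, each ≤ 2)

"ring young", 4 times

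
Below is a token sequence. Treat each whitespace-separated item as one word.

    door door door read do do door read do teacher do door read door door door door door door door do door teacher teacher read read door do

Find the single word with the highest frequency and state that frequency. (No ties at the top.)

Unigram frequencies (highest first):
  door: 14
  do: 6
  read: 5
  teacher: 3

"door", 14 times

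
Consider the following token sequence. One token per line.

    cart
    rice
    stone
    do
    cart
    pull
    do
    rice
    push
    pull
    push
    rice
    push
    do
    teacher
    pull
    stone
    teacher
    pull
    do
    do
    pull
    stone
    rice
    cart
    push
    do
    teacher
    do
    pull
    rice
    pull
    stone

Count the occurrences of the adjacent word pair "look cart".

Scanning the 32 overlapping bigram windows for "look cart":
  (none found)

0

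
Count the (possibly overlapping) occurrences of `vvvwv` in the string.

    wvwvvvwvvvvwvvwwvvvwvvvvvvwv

4

Sliding a length-5 window over the 28 characters (24 positions):
  position 4–8: vvvwv
  position 9–13: vvvwv
  position 17–21: vvvwv
  position 24–28: vvvwv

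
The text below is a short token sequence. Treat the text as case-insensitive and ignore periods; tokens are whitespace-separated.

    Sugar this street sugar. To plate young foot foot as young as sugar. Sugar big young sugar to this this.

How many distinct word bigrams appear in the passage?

18

20 tokens → 19 bigram windows in total.
Repeated bigrams (each contributes count−1 duplicates):
  sugar to: 2
1 duplicate windows → 19 − 1 = 18 distinct.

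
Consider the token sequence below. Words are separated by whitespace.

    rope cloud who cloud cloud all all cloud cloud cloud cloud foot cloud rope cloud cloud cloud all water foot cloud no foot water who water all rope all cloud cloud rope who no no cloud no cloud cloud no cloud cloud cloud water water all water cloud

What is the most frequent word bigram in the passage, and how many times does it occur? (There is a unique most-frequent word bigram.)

Bigram frequencies (highest first):
  cloud cloud: 10
  cloud no: 3
  no cloud: 3
  rope cloud: 2
  cloud all: 2
  all cloud: 2
  … (21 more, each ≤ 2)

"cloud cloud", 10 times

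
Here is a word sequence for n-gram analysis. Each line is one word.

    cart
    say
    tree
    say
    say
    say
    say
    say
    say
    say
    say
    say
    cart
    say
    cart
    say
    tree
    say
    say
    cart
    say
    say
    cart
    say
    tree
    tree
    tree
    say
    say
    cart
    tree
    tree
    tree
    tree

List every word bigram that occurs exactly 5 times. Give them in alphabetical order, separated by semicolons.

Bigram counts meeting the condition (exactly 5 times):
  cart say: 5
  say cart: 5
  tree tree: 5

cart say; say cart; tree tree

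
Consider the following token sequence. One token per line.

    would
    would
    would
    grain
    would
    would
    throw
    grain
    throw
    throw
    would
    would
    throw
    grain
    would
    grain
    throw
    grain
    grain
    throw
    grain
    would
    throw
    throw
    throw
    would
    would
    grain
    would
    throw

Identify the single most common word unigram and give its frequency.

Unigram frequencies (highest first):
  would: 12
  throw: 10
  grain: 8

"would", 12 times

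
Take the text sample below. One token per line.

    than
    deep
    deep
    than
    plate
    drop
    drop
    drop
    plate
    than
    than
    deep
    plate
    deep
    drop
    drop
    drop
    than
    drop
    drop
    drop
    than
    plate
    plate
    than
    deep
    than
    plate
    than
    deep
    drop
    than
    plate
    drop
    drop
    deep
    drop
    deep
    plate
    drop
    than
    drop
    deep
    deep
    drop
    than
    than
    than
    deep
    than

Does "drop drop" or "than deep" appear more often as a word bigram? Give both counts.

"drop drop" (7 vs 5)

"drop drop": 7 occurrences
"than deep": 5 occurrences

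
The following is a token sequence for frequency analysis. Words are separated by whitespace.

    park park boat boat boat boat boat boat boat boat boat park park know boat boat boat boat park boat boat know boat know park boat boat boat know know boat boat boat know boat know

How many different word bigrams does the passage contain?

9

36 tokens → 35 bigram windows in total.
Repeated bigrams (each contributes count−1 duplicates):
  boat boat: 16
  boat know: 5
  know boat: 4
  park boat: 3
  boat park: 2
  park park: 2
26 duplicate windows → 35 − 26 = 9 distinct.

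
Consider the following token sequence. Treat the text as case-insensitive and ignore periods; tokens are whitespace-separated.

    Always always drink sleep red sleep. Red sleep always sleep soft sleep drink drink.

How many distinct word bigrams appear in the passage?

14 tokens → 13 bigram windows in total.
Repeated bigrams (each contributes count−1 duplicates):
  red sleep: 2
  sleep red: 2
2 duplicate windows → 13 − 2 = 11 distinct.

11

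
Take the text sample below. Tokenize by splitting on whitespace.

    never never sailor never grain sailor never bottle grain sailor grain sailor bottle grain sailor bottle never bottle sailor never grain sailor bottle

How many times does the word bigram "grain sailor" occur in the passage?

5

Scanning the 22 overlapping bigram windows for "grain sailor":
  position 5–6: grain sailor
  position 9–10: grain sailor
  position 11–12: grain sailor
  position 14–15: grain sailor
  position 21–22: grain sailor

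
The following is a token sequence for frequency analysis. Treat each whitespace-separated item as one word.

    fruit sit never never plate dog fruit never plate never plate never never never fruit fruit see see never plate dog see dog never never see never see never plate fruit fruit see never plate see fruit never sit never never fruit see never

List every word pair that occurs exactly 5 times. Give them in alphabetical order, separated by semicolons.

Bigram counts meeting the condition (exactly 5 times):
  never never: 5
  see never: 5

never never; see never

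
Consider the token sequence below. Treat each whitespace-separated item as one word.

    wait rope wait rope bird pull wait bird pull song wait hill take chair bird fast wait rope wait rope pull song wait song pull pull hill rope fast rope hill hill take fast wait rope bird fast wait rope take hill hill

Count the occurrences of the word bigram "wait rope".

6

Scanning the 42 overlapping bigram windows for "wait rope":
  position 1–2: wait rope
  position 3–4: wait rope
  position 17–18: wait rope
  position 19–20: wait rope
  position 35–36: wait rope
  position 39–40: wait rope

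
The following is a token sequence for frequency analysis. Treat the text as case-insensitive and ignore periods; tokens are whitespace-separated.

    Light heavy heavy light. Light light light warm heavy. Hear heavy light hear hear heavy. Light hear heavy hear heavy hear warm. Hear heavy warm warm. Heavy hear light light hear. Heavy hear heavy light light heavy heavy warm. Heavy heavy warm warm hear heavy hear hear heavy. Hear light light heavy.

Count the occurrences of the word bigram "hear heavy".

9

Scanning the 51 overlapping bigram windows for "hear heavy":
  position 10–11: hear heavy
  position 14–15: hear heavy
  position 17–18: hear heavy
  position 19–20: hear heavy
  position 23–24: hear heavy
  position 31–32: hear heavy
  position 33–34: hear heavy
  position 44–45: hear heavy
  position 47–48: hear heavy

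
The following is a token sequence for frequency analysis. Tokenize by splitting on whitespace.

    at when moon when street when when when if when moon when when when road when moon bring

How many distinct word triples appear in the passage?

14

18 tokens → 16 trigram windows in total.
Repeated trigrams (each contributes count−1 duplicates):
  when moon when: 2
  when when when: 2
2 duplicate windows → 16 − 2 = 14 distinct.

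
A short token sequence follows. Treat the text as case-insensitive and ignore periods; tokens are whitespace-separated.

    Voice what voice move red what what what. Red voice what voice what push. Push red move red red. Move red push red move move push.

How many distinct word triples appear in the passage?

21

26 tokens → 24 trigram windows in total.
Repeated trigrams (each contributes count−1 duplicates):
  push red move: 2
  red move red: 2
  voice what voice: 2
3 duplicate windows → 24 − 3 = 21 distinct.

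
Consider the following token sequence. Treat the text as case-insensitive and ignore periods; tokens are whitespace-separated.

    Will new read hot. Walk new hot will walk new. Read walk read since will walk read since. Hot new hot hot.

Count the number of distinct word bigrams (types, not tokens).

22 tokens → 21 bigram windows in total.
Repeated bigrams (each contributes count−1 duplicates):
  new hot: 2
  new read: 2
  read since: 2
  walk new: 2
  walk read: 2
  will walk: 2
6 duplicate windows → 21 − 6 = 15 distinct.

15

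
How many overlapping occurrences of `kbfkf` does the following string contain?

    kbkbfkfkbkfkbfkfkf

Sliding a length-5 window over the 18 characters (14 positions):
  position 3–7: kbfkf
  position 12–16: kbfkf

2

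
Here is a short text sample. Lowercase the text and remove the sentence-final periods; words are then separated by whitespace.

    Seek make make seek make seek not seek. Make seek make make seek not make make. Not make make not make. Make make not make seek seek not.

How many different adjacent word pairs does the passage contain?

8

28 tokens → 27 bigram windows in total.
Repeated bigrams (each contributes count−1 duplicates):
  make make: 6
  make seek: 5
  not make: 4
  seek make: 4
  make not: 3
  seek not: 3
19 duplicate windows → 27 − 19 = 8 distinct.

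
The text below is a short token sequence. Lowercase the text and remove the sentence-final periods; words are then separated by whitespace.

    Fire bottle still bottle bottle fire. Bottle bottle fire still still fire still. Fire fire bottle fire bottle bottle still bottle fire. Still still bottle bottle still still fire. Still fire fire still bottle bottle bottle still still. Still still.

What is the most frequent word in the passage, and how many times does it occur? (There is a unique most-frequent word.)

"still", 15 times

Unigram frequencies (highest first):
  still: 15
  bottle: 14
  fire: 11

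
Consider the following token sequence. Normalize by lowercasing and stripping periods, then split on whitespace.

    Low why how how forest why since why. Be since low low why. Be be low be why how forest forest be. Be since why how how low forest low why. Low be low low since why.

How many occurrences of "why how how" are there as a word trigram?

2

Scanning the 35 overlapping trigram windows for "why how how":
  position 2–4: why how how
  position 25–27: why how how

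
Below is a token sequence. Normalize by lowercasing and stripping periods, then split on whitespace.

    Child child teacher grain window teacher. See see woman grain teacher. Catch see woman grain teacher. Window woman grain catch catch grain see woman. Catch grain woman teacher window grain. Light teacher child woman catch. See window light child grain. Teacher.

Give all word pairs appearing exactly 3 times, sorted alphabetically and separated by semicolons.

grain teacher; see woman; woman grain

Bigram counts meeting the condition (exactly 3 times):
  grain teacher: 3
  see woman: 3
  woman grain: 3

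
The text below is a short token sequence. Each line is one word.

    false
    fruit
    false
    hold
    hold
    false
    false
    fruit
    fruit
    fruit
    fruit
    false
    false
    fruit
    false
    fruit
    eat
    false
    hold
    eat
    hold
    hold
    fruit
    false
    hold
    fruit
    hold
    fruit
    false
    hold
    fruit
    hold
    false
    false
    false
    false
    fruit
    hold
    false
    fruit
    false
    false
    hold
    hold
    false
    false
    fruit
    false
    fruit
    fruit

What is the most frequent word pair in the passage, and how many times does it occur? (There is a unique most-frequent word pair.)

"false fruit", 8 times

Bigram frequencies (highest first):
  false fruit: 8
  fruit false: 7
  false false: 7
  false hold: 5
  hold false: 4
  fruit fruit: 4
  … (7 more, each ≤ 4)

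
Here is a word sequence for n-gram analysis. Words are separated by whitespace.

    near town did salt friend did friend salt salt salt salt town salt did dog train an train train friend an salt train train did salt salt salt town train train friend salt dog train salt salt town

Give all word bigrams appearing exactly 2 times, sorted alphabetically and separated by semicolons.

Bigram counts meeting the condition (exactly 2 times):
  did salt: 2
  dog train: 2
  friend salt: 2
  train friend: 2

did salt; dog train; friend salt; train friend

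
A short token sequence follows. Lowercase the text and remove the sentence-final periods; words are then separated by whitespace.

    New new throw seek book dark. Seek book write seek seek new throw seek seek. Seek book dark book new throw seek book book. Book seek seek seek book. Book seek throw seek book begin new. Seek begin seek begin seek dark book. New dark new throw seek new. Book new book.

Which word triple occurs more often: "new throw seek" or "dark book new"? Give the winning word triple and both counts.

"new throw seek" (4 vs 2)

"new throw seek": 4 occurrences
"dark book new": 2 occurrences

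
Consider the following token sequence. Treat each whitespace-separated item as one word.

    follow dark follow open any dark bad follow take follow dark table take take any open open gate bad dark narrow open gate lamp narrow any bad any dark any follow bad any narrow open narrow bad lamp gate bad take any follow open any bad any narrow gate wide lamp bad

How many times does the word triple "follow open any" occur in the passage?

2

Scanning the 50 overlapping trigram windows for "follow open any":
  position 3–5: follow open any
  position 43–45: follow open any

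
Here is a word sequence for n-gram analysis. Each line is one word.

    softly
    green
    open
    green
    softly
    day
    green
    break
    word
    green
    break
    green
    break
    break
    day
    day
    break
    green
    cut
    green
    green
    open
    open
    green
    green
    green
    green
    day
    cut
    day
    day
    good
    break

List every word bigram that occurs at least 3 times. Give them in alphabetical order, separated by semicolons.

Bigram counts meeting the condition (at least 3 times):
  green break: 3
  green green: 4

green break; green green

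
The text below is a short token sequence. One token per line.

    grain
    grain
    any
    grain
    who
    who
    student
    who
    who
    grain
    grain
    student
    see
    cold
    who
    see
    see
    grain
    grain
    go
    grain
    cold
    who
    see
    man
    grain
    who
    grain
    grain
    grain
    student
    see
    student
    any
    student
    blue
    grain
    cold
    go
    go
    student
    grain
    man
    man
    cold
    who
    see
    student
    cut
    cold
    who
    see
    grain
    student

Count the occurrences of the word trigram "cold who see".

Scanning the 52 overlapping trigram windows for "cold who see":
  position 14–16: cold who see
  position 22–24: cold who see
  position 45–47: cold who see
  position 50–52: cold who see

4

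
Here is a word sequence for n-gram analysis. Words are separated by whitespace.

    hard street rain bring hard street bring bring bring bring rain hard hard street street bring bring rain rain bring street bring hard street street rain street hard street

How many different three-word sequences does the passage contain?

22

29 tokens → 27 trigram windows in total.
Repeated trigrams (each contributes count−1 duplicates):
  bring bring bring: 2
  bring bring rain: 2
  bring hard street: 2
  hard street street: 2
  street bring bring: 2
5 duplicate windows → 27 − 5 = 22 distinct.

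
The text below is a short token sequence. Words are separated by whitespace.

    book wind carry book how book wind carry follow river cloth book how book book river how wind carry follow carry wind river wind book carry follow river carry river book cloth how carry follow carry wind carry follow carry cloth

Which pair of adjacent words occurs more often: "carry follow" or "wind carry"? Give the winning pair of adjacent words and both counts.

"carry follow": 5 occurrences
"wind carry": 4 occurrences

"carry follow" (5 vs 4)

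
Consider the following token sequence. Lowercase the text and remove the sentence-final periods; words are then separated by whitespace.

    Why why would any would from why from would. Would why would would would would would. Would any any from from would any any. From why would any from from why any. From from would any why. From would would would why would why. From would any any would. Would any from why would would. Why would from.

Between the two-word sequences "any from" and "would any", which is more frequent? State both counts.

"would any" (7 vs 5)

"any from": 5 occurrences
"would any": 7 occurrences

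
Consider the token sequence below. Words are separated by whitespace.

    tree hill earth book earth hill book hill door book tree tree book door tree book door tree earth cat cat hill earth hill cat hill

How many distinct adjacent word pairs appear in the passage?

19

26 tokens → 25 bigram windows in total.
Repeated bigrams (each contributes count−1 duplicates):
  book door: 2
  cat hill: 2
  door tree: 2
  earth hill: 2
  hill earth: 2
  tree book: 2
6 duplicate windows → 25 − 6 = 19 distinct.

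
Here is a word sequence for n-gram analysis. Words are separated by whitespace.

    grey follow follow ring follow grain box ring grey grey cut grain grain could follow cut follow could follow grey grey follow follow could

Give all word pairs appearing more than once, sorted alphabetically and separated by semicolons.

could follow; follow could; follow follow; grey follow; grey grey

Bigram counts meeting the condition (more than once):
  could follow: 2
  follow could: 2
  follow follow: 2
  grey follow: 2
  grey grey: 2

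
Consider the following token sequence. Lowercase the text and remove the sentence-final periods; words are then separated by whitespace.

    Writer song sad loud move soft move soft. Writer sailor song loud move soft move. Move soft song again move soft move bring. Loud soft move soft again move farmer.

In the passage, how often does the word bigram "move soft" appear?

6

Scanning the 29 overlapping bigram windows for "move soft":
  position 5–6: move soft
  position 7–8: move soft
  position 13–14: move soft
  position 16–17: move soft
  position 20–21: move soft
  position 26–27: move soft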